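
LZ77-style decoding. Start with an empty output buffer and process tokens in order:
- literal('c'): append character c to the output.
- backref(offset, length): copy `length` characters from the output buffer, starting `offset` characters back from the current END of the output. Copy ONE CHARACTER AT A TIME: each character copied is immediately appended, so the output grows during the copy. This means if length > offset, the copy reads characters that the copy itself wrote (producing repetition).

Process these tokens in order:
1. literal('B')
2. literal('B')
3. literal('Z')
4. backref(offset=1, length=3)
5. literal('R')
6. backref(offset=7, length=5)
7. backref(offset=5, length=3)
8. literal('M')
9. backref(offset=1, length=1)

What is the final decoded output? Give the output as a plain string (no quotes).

Answer: BBZZZZRBBZZZBBZMM

Derivation:
Token 1: literal('B'). Output: "B"
Token 2: literal('B'). Output: "BB"
Token 3: literal('Z'). Output: "BBZ"
Token 4: backref(off=1, len=3) (overlapping!). Copied 'ZZZ' from pos 2. Output: "BBZZZZ"
Token 5: literal('R'). Output: "BBZZZZR"
Token 6: backref(off=7, len=5). Copied 'BBZZZ' from pos 0. Output: "BBZZZZRBBZZZ"
Token 7: backref(off=5, len=3). Copied 'BBZ' from pos 7. Output: "BBZZZZRBBZZZBBZ"
Token 8: literal('M'). Output: "BBZZZZRBBZZZBBZM"
Token 9: backref(off=1, len=1). Copied 'M' from pos 15. Output: "BBZZZZRBBZZZBBZMM"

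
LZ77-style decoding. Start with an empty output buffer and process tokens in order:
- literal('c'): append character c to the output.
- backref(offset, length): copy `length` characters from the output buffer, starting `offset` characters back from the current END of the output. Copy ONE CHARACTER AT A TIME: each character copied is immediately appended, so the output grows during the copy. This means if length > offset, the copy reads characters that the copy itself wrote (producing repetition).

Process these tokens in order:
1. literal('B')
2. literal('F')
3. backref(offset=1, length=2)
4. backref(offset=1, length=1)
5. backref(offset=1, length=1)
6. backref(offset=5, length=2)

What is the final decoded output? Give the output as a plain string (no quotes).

Token 1: literal('B'). Output: "B"
Token 2: literal('F'). Output: "BF"
Token 3: backref(off=1, len=2) (overlapping!). Copied 'FF' from pos 1. Output: "BFFF"
Token 4: backref(off=1, len=1). Copied 'F' from pos 3. Output: "BFFFF"
Token 5: backref(off=1, len=1). Copied 'F' from pos 4. Output: "BFFFFF"
Token 6: backref(off=5, len=2). Copied 'FF' from pos 1. Output: "BFFFFFFF"

Answer: BFFFFFFF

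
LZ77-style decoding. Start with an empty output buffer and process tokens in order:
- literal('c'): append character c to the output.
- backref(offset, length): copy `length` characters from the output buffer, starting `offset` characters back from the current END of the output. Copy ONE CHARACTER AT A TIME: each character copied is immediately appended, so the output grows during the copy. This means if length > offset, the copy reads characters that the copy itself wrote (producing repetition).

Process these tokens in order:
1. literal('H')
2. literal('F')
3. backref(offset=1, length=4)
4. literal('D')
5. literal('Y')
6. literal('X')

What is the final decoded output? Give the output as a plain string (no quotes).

Token 1: literal('H'). Output: "H"
Token 2: literal('F'). Output: "HF"
Token 3: backref(off=1, len=4) (overlapping!). Copied 'FFFF' from pos 1. Output: "HFFFFF"
Token 4: literal('D'). Output: "HFFFFFD"
Token 5: literal('Y'). Output: "HFFFFFDY"
Token 6: literal('X'). Output: "HFFFFFDYX"

Answer: HFFFFFDYX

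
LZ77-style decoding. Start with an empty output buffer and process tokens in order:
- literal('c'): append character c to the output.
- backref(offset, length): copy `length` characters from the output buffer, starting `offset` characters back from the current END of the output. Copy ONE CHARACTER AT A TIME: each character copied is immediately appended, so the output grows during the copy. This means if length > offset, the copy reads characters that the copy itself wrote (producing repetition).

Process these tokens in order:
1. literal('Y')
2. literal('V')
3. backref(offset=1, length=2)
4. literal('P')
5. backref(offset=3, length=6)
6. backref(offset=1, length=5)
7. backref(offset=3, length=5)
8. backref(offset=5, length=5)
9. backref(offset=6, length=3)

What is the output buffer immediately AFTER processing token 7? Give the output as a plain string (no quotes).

Token 1: literal('Y'). Output: "Y"
Token 2: literal('V'). Output: "YV"
Token 3: backref(off=1, len=2) (overlapping!). Copied 'VV' from pos 1. Output: "YVVV"
Token 4: literal('P'). Output: "YVVVP"
Token 5: backref(off=3, len=6) (overlapping!). Copied 'VVPVVP' from pos 2. Output: "YVVVPVVPVVP"
Token 6: backref(off=1, len=5) (overlapping!). Copied 'PPPPP' from pos 10. Output: "YVVVPVVPVVPPPPPP"
Token 7: backref(off=3, len=5) (overlapping!). Copied 'PPPPP' from pos 13. Output: "YVVVPVVPVVPPPPPPPPPPP"

Answer: YVVVPVVPVVPPPPPPPPPPP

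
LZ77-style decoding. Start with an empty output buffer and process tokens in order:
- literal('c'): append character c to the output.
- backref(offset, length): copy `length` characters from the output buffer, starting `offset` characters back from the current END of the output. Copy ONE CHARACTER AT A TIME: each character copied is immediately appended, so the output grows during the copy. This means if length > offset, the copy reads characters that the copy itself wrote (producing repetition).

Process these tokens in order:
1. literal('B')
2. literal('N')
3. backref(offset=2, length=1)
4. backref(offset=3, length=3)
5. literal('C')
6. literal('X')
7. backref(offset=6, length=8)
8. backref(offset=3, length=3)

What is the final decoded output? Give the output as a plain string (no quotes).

Token 1: literal('B'). Output: "B"
Token 2: literal('N'). Output: "BN"
Token 3: backref(off=2, len=1). Copied 'B' from pos 0. Output: "BNB"
Token 4: backref(off=3, len=3). Copied 'BNB' from pos 0. Output: "BNBBNB"
Token 5: literal('C'). Output: "BNBBNBC"
Token 6: literal('X'). Output: "BNBBNBCX"
Token 7: backref(off=6, len=8) (overlapping!). Copied 'BBNBCXBB' from pos 2. Output: "BNBBNBCXBBNBCXBB"
Token 8: backref(off=3, len=3). Copied 'XBB' from pos 13. Output: "BNBBNBCXBBNBCXBBXBB"

Answer: BNBBNBCXBBNBCXBBXBB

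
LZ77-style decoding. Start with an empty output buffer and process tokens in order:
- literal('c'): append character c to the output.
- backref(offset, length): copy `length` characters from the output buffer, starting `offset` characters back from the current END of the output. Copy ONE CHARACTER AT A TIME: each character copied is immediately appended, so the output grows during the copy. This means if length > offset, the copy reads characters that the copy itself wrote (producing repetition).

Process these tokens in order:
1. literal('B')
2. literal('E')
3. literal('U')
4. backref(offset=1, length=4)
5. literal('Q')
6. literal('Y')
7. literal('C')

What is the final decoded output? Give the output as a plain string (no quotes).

Token 1: literal('B'). Output: "B"
Token 2: literal('E'). Output: "BE"
Token 3: literal('U'). Output: "BEU"
Token 4: backref(off=1, len=4) (overlapping!). Copied 'UUUU' from pos 2. Output: "BEUUUUU"
Token 5: literal('Q'). Output: "BEUUUUUQ"
Token 6: literal('Y'). Output: "BEUUUUUQY"
Token 7: literal('C'). Output: "BEUUUUUQYC"

Answer: BEUUUUUQYC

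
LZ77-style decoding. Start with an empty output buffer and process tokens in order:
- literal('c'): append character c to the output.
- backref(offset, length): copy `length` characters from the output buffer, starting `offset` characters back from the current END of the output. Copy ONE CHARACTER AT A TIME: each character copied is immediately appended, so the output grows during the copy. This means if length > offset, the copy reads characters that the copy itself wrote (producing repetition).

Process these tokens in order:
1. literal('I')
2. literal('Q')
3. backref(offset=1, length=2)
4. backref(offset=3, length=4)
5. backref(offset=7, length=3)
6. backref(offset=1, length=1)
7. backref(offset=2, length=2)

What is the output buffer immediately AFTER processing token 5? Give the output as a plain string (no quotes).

Answer: IQQQQQQQQQQ

Derivation:
Token 1: literal('I'). Output: "I"
Token 2: literal('Q'). Output: "IQ"
Token 3: backref(off=1, len=2) (overlapping!). Copied 'QQ' from pos 1. Output: "IQQQ"
Token 4: backref(off=3, len=4) (overlapping!). Copied 'QQQQ' from pos 1. Output: "IQQQQQQQ"
Token 5: backref(off=7, len=3). Copied 'QQQ' from pos 1. Output: "IQQQQQQQQQQ"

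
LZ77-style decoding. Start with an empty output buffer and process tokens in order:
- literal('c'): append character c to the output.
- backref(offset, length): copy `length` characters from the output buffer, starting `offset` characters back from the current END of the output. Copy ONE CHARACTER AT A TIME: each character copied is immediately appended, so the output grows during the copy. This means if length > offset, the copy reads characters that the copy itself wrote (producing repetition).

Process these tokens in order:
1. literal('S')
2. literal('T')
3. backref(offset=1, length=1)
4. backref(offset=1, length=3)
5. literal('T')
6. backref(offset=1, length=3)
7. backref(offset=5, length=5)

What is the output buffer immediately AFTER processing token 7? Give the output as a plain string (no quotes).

Token 1: literal('S'). Output: "S"
Token 2: literal('T'). Output: "ST"
Token 3: backref(off=1, len=1). Copied 'T' from pos 1. Output: "STT"
Token 4: backref(off=1, len=3) (overlapping!). Copied 'TTT' from pos 2. Output: "STTTTT"
Token 5: literal('T'). Output: "STTTTTT"
Token 6: backref(off=1, len=3) (overlapping!). Copied 'TTT' from pos 6. Output: "STTTTTTTTT"
Token 7: backref(off=5, len=5). Copied 'TTTTT' from pos 5. Output: "STTTTTTTTTTTTTT"

Answer: STTTTTTTTTTTTTT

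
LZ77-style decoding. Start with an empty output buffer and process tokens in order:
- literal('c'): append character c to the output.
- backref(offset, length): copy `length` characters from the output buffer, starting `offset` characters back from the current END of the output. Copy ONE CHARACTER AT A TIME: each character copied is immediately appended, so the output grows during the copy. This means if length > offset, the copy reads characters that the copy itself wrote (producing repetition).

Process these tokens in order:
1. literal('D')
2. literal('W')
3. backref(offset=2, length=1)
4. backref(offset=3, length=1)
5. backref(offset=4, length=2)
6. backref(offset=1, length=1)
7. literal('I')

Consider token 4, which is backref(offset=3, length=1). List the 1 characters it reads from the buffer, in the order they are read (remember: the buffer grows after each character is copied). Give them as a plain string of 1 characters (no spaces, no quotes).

Token 1: literal('D'). Output: "D"
Token 2: literal('W'). Output: "DW"
Token 3: backref(off=2, len=1). Copied 'D' from pos 0. Output: "DWD"
Token 4: backref(off=3, len=1). Buffer before: "DWD" (len 3)
  byte 1: read out[0]='D', append. Buffer now: "DWDD"

Answer: D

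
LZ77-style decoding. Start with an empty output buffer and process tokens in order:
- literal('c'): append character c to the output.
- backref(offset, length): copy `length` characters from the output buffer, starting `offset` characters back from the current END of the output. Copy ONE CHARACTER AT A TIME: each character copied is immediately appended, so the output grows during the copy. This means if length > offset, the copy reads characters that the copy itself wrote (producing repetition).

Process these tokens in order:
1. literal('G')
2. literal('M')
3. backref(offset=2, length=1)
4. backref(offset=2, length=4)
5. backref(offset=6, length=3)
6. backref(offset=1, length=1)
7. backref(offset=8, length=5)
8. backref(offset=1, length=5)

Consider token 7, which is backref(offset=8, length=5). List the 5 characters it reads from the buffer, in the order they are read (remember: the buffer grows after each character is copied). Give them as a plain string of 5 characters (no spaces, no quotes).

Token 1: literal('G'). Output: "G"
Token 2: literal('M'). Output: "GM"
Token 3: backref(off=2, len=1). Copied 'G' from pos 0. Output: "GMG"
Token 4: backref(off=2, len=4) (overlapping!). Copied 'MGMG' from pos 1. Output: "GMGMGMG"
Token 5: backref(off=6, len=3). Copied 'MGM' from pos 1. Output: "GMGMGMGMGM"
Token 6: backref(off=1, len=1). Copied 'M' from pos 9. Output: "GMGMGMGMGMM"
Token 7: backref(off=8, len=5). Buffer before: "GMGMGMGMGMM" (len 11)
  byte 1: read out[3]='M', append. Buffer now: "GMGMGMGMGMMM"
  byte 2: read out[4]='G', append. Buffer now: "GMGMGMGMGMMMG"
  byte 3: read out[5]='M', append. Buffer now: "GMGMGMGMGMMMGM"
  byte 4: read out[6]='G', append. Buffer now: "GMGMGMGMGMMMGMG"
  byte 5: read out[7]='M', append. Buffer now: "GMGMGMGMGMMMGMGM"

Answer: MGMGM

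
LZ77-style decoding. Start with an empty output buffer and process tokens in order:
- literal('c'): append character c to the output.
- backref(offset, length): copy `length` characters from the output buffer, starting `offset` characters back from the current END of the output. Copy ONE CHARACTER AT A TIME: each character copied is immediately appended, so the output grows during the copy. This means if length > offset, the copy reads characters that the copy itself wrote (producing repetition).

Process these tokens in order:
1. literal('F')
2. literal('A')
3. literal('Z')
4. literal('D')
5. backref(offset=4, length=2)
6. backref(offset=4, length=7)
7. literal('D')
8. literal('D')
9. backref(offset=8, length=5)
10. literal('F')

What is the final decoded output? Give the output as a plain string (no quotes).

Token 1: literal('F'). Output: "F"
Token 2: literal('A'). Output: "FA"
Token 3: literal('Z'). Output: "FAZ"
Token 4: literal('D'). Output: "FAZD"
Token 5: backref(off=4, len=2). Copied 'FA' from pos 0. Output: "FAZDFA"
Token 6: backref(off=4, len=7) (overlapping!). Copied 'ZDFAZDF' from pos 2. Output: "FAZDFAZDFAZDF"
Token 7: literal('D'). Output: "FAZDFAZDFAZDFD"
Token 8: literal('D'). Output: "FAZDFAZDFAZDFDD"
Token 9: backref(off=8, len=5). Copied 'DFAZD' from pos 7. Output: "FAZDFAZDFAZDFDDDFAZD"
Token 10: literal('F'). Output: "FAZDFAZDFAZDFDDDFAZDF"

Answer: FAZDFAZDFAZDFDDDFAZDF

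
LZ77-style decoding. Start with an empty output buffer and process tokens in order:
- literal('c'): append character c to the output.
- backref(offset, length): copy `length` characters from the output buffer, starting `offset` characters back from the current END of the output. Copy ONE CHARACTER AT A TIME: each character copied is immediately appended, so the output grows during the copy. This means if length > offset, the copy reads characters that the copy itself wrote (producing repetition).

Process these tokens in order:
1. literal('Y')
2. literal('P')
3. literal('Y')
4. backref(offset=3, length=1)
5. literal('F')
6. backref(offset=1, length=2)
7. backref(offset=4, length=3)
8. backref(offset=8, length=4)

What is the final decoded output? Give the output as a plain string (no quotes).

Token 1: literal('Y'). Output: "Y"
Token 2: literal('P'). Output: "YP"
Token 3: literal('Y'). Output: "YPY"
Token 4: backref(off=3, len=1). Copied 'Y' from pos 0. Output: "YPYY"
Token 5: literal('F'). Output: "YPYYF"
Token 6: backref(off=1, len=2) (overlapping!). Copied 'FF' from pos 4. Output: "YPYYFFF"
Token 7: backref(off=4, len=3). Copied 'YFF' from pos 3. Output: "YPYYFFFYFF"
Token 8: backref(off=8, len=4). Copied 'YYFF' from pos 2. Output: "YPYYFFFYFFYYFF"

Answer: YPYYFFFYFFYYFF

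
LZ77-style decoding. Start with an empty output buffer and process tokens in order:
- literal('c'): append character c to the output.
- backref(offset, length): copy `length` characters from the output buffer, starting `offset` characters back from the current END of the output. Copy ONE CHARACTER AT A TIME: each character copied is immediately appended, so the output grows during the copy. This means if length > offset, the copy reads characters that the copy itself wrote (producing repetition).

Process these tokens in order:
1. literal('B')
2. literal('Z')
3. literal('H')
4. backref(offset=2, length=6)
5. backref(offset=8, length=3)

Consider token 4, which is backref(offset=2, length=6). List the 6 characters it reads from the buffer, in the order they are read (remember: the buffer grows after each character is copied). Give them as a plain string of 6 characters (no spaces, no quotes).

Answer: ZHZHZH

Derivation:
Token 1: literal('B'). Output: "B"
Token 2: literal('Z'). Output: "BZ"
Token 3: literal('H'). Output: "BZH"
Token 4: backref(off=2, len=6). Buffer before: "BZH" (len 3)
  byte 1: read out[1]='Z', append. Buffer now: "BZHZ"
  byte 2: read out[2]='H', append. Buffer now: "BZHZH"
  byte 3: read out[3]='Z', append. Buffer now: "BZHZHZ"
  byte 4: read out[4]='H', append. Buffer now: "BZHZHZH"
  byte 5: read out[5]='Z', append. Buffer now: "BZHZHZHZ"
  byte 6: read out[6]='H', append. Buffer now: "BZHZHZHZH"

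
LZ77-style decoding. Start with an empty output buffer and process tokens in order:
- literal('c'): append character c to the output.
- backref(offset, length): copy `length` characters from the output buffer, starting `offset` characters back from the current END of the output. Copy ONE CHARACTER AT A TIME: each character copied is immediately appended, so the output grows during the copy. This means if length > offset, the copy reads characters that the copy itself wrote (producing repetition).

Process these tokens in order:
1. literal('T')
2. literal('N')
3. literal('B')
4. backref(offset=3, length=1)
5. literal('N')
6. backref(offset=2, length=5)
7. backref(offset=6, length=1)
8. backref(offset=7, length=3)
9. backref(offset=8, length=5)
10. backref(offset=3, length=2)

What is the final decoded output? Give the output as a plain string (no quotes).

Token 1: literal('T'). Output: "T"
Token 2: literal('N'). Output: "TN"
Token 3: literal('B'). Output: "TNB"
Token 4: backref(off=3, len=1). Copied 'T' from pos 0. Output: "TNBT"
Token 5: literal('N'). Output: "TNBTN"
Token 6: backref(off=2, len=5) (overlapping!). Copied 'TNTNT' from pos 3. Output: "TNBTNTNTNT"
Token 7: backref(off=6, len=1). Copied 'N' from pos 4. Output: "TNBTNTNTNTN"
Token 8: backref(off=7, len=3). Copied 'NTN' from pos 4. Output: "TNBTNTNTNTNNTN"
Token 9: backref(off=8, len=5). Copied 'NTNTN' from pos 6. Output: "TNBTNTNTNTNNTNNTNTN"
Token 10: backref(off=3, len=2). Copied 'NT' from pos 16. Output: "TNBTNTNTNTNNTNNTNTNNT"

Answer: TNBTNTNTNTNNTNNTNTNNT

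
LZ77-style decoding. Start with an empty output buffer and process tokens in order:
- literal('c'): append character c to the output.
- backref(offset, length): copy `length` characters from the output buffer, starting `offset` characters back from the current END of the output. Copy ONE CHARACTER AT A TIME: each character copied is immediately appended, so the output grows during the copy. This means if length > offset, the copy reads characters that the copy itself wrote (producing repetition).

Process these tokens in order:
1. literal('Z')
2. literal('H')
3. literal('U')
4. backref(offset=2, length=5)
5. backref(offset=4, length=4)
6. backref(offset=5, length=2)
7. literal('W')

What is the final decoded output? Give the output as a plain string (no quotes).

Token 1: literal('Z'). Output: "Z"
Token 2: literal('H'). Output: "ZH"
Token 3: literal('U'). Output: "ZHU"
Token 4: backref(off=2, len=5) (overlapping!). Copied 'HUHUH' from pos 1. Output: "ZHUHUHUH"
Token 5: backref(off=4, len=4). Copied 'UHUH' from pos 4. Output: "ZHUHUHUHUHUH"
Token 6: backref(off=5, len=2). Copied 'HU' from pos 7. Output: "ZHUHUHUHUHUHHU"
Token 7: literal('W'). Output: "ZHUHUHUHUHUHHUW"

Answer: ZHUHUHUHUHUHHUW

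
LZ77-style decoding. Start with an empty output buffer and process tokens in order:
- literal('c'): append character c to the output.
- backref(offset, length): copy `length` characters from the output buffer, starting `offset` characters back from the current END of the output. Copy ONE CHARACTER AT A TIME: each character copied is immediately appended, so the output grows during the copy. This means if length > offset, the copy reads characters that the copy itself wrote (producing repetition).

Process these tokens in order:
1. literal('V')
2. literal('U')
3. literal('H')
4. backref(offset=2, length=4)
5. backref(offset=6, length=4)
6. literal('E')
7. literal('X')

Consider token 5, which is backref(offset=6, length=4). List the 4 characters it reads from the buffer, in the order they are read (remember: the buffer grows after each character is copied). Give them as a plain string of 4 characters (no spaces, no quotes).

Answer: UHUH

Derivation:
Token 1: literal('V'). Output: "V"
Token 2: literal('U'). Output: "VU"
Token 3: literal('H'). Output: "VUH"
Token 4: backref(off=2, len=4) (overlapping!). Copied 'UHUH' from pos 1. Output: "VUHUHUH"
Token 5: backref(off=6, len=4). Buffer before: "VUHUHUH" (len 7)
  byte 1: read out[1]='U', append. Buffer now: "VUHUHUHU"
  byte 2: read out[2]='H', append. Buffer now: "VUHUHUHUH"
  byte 3: read out[3]='U', append. Buffer now: "VUHUHUHUHU"
  byte 4: read out[4]='H', append. Buffer now: "VUHUHUHUHUH"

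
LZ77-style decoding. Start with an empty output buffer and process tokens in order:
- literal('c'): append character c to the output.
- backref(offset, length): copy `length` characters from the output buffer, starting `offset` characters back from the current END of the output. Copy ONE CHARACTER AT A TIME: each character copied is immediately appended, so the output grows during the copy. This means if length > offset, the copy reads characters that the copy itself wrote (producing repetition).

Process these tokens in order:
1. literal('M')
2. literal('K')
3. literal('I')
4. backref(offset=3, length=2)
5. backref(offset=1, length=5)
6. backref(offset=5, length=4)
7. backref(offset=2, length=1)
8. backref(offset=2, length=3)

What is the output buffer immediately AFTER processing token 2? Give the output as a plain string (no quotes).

Token 1: literal('M'). Output: "M"
Token 2: literal('K'). Output: "MK"

Answer: MK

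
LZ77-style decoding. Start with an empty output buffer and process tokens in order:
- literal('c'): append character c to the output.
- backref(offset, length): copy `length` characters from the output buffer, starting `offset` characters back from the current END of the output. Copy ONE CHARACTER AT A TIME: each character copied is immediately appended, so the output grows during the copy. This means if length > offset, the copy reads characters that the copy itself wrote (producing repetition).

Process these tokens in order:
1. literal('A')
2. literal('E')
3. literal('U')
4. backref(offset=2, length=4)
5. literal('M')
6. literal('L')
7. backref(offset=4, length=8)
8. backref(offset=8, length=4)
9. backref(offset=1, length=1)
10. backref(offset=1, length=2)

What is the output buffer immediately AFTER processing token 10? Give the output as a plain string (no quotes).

Answer: AEUEUEUMLEUMLEUMLEUMLLLL

Derivation:
Token 1: literal('A'). Output: "A"
Token 2: literal('E'). Output: "AE"
Token 3: literal('U'). Output: "AEU"
Token 4: backref(off=2, len=4) (overlapping!). Copied 'EUEU' from pos 1. Output: "AEUEUEU"
Token 5: literal('M'). Output: "AEUEUEUM"
Token 6: literal('L'). Output: "AEUEUEUML"
Token 7: backref(off=4, len=8) (overlapping!). Copied 'EUMLEUML' from pos 5. Output: "AEUEUEUMLEUMLEUML"
Token 8: backref(off=8, len=4). Copied 'EUML' from pos 9. Output: "AEUEUEUMLEUMLEUMLEUML"
Token 9: backref(off=1, len=1). Copied 'L' from pos 20. Output: "AEUEUEUMLEUMLEUMLEUMLL"
Token 10: backref(off=1, len=2) (overlapping!). Copied 'LL' from pos 21. Output: "AEUEUEUMLEUMLEUMLEUMLLLL"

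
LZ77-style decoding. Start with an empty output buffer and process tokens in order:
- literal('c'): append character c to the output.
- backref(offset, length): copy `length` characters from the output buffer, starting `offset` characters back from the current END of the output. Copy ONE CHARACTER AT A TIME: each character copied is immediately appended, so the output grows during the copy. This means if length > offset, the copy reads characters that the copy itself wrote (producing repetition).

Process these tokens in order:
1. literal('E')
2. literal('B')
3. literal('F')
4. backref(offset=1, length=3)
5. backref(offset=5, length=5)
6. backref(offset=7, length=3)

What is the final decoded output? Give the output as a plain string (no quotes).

Token 1: literal('E'). Output: "E"
Token 2: literal('B'). Output: "EB"
Token 3: literal('F'). Output: "EBF"
Token 4: backref(off=1, len=3) (overlapping!). Copied 'FFF' from pos 2. Output: "EBFFFF"
Token 5: backref(off=5, len=5). Copied 'BFFFF' from pos 1. Output: "EBFFFFBFFFF"
Token 6: backref(off=7, len=3). Copied 'FFB' from pos 4. Output: "EBFFFFBFFFFFFB"

Answer: EBFFFFBFFFFFFB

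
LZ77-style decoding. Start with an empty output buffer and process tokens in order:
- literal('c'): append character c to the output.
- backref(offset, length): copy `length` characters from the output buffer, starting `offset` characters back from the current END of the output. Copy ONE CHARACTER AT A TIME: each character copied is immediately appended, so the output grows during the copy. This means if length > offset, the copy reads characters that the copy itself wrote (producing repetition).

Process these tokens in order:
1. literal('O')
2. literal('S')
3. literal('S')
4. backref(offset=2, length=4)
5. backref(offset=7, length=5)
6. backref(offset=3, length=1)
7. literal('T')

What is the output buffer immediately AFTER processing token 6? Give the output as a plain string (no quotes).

Answer: OSSSSSSOSSSSS

Derivation:
Token 1: literal('O'). Output: "O"
Token 2: literal('S'). Output: "OS"
Token 3: literal('S'). Output: "OSS"
Token 4: backref(off=2, len=4) (overlapping!). Copied 'SSSS' from pos 1. Output: "OSSSSSS"
Token 5: backref(off=7, len=5). Copied 'OSSSS' from pos 0. Output: "OSSSSSSOSSSS"
Token 6: backref(off=3, len=1). Copied 'S' from pos 9. Output: "OSSSSSSOSSSSS"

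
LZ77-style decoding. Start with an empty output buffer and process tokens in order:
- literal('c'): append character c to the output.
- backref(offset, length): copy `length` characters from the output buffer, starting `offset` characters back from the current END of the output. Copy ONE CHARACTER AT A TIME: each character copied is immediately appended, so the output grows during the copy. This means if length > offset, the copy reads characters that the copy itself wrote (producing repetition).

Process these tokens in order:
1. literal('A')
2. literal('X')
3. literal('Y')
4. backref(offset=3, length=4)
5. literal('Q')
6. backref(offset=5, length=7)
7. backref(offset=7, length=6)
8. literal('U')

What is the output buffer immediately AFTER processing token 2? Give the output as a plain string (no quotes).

Answer: AX

Derivation:
Token 1: literal('A'). Output: "A"
Token 2: literal('X'). Output: "AX"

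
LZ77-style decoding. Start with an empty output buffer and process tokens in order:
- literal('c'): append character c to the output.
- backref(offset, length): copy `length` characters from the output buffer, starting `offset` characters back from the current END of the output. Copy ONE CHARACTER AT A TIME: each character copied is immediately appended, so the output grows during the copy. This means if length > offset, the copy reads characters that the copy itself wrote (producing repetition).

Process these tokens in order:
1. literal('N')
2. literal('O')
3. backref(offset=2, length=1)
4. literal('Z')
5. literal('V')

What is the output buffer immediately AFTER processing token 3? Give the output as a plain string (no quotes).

Token 1: literal('N'). Output: "N"
Token 2: literal('O'). Output: "NO"
Token 3: backref(off=2, len=1). Copied 'N' from pos 0. Output: "NON"

Answer: NON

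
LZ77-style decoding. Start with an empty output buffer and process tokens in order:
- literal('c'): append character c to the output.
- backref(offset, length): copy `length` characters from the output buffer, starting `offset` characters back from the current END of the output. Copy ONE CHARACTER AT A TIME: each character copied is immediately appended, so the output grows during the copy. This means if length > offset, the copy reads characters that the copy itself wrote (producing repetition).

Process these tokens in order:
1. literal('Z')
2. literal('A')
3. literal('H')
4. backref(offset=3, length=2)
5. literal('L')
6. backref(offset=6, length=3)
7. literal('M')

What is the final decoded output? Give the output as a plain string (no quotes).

Token 1: literal('Z'). Output: "Z"
Token 2: literal('A'). Output: "ZA"
Token 3: literal('H'). Output: "ZAH"
Token 4: backref(off=3, len=2). Copied 'ZA' from pos 0. Output: "ZAHZA"
Token 5: literal('L'). Output: "ZAHZAL"
Token 6: backref(off=6, len=3). Copied 'ZAH' from pos 0. Output: "ZAHZALZAH"
Token 7: literal('M'). Output: "ZAHZALZAHM"

Answer: ZAHZALZAHM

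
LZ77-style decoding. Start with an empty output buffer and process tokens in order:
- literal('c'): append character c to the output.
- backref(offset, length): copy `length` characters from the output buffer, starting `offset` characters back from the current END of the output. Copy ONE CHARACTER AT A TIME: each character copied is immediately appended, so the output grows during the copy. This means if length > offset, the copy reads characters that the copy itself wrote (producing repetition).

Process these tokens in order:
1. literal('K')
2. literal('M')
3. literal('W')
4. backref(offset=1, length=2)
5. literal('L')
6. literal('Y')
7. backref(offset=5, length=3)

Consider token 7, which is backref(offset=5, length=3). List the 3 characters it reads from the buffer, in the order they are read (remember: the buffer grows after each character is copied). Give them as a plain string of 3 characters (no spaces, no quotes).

Token 1: literal('K'). Output: "K"
Token 2: literal('M'). Output: "KM"
Token 3: literal('W'). Output: "KMW"
Token 4: backref(off=1, len=2) (overlapping!). Copied 'WW' from pos 2. Output: "KMWWW"
Token 5: literal('L'). Output: "KMWWWL"
Token 6: literal('Y'). Output: "KMWWWLY"
Token 7: backref(off=5, len=3). Buffer before: "KMWWWLY" (len 7)
  byte 1: read out[2]='W', append. Buffer now: "KMWWWLYW"
  byte 2: read out[3]='W', append. Buffer now: "KMWWWLYWW"
  byte 3: read out[4]='W', append. Buffer now: "KMWWWLYWWW"

Answer: WWW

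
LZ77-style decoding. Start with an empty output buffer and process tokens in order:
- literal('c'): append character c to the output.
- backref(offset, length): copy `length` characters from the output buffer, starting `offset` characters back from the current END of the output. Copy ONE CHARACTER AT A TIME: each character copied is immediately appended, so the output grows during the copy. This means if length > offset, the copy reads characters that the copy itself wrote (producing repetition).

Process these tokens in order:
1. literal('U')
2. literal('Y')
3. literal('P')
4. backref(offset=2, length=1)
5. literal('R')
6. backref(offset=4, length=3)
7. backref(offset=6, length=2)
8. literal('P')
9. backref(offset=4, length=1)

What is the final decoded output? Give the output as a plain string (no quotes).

Answer: UYPYRYPYPYPY

Derivation:
Token 1: literal('U'). Output: "U"
Token 2: literal('Y'). Output: "UY"
Token 3: literal('P'). Output: "UYP"
Token 4: backref(off=2, len=1). Copied 'Y' from pos 1. Output: "UYPY"
Token 5: literal('R'). Output: "UYPYR"
Token 6: backref(off=4, len=3). Copied 'YPY' from pos 1. Output: "UYPYRYPY"
Token 7: backref(off=6, len=2). Copied 'PY' from pos 2. Output: "UYPYRYPYPY"
Token 8: literal('P'). Output: "UYPYRYPYPYP"
Token 9: backref(off=4, len=1). Copied 'Y' from pos 7. Output: "UYPYRYPYPYPY"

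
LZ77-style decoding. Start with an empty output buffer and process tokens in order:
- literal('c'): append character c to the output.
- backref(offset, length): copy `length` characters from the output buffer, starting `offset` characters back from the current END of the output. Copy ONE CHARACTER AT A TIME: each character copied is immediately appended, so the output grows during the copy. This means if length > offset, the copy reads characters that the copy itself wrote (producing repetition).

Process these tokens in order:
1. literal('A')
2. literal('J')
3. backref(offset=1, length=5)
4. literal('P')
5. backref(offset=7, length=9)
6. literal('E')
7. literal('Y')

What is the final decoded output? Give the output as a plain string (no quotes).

Answer: AJJJJJJPJJJJJJPJJEY

Derivation:
Token 1: literal('A'). Output: "A"
Token 2: literal('J'). Output: "AJ"
Token 3: backref(off=1, len=5) (overlapping!). Copied 'JJJJJ' from pos 1. Output: "AJJJJJJ"
Token 4: literal('P'). Output: "AJJJJJJP"
Token 5: backref(off=7, len=9) (overlapping!). Copied 'JJJJJJPJJ' from pos 1. Output: "AJJJJJJPJJJJJJPJJ"
Token 6: literal('E'). Output: "AJJJJJJPJJJJJJPJJE"
Token 7: literal('Y'). Output: "AJJJJJJPJJJJJJPJJEY"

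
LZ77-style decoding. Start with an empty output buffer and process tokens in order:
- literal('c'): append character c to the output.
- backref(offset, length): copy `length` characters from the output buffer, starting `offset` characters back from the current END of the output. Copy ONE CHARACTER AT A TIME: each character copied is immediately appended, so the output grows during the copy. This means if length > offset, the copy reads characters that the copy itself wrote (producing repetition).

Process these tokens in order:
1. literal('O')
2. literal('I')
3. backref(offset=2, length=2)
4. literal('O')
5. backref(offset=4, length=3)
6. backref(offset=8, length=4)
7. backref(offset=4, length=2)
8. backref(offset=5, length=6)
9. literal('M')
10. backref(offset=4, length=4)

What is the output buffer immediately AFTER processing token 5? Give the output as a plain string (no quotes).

Answer: OIOIOIOI

Derivation:
Token 1: literal('O'). Output: "O"
Token 2: literal('I'). Output: "OI"
Token 3: backref(off=2, len=2). Copied 'OI' from pos 0. Output: "OIOI"
Token 4: literal('O'). Output: "OIOIO"
Token 5: backref(off=4, len=3). Copied 'IOI' from pos 1. Output: "OIOIOIOI"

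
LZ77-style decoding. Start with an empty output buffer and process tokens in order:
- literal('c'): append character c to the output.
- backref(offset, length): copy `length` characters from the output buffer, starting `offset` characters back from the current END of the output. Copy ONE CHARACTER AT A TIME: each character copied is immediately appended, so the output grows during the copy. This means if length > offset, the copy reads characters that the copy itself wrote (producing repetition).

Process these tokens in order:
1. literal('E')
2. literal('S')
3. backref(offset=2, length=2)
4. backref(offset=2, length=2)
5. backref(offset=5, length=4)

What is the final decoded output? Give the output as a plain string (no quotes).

Answer: ESESESSESE

Derivation:
Token 1: literal('E'). Output: "E"
Token 2: literal('S'). Output: "ES"
Token 3: backref(off=2, len=2). Copied 'ES' from pos 0. Output: "ESES"
Token 4: backref(off=2, len=2). Copied 'ES' from pos 2. Output: "ESESES"
Token 5: backref(off=5, len=4). Copied 'SESE' from pos 1. Output: "ESESESSESE"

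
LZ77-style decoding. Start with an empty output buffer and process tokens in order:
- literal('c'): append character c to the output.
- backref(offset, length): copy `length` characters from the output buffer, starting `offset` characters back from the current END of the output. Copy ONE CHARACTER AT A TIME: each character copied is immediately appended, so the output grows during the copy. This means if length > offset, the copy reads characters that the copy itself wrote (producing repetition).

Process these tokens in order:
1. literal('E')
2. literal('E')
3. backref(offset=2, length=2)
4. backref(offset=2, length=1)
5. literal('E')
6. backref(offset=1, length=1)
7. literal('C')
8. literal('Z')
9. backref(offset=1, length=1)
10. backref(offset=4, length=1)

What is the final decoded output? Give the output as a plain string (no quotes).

Answer: EEEEEEECZZE

Derivation:
Token 1: literal('E'). Output: "E"
Token 2: literal('E'). Output: "EE"
Token 3: backref(off=2, len=2). Copied 'EE' from pos 0. Output: "EEEE"
Token 4: backref(off=2, len=1). Copied 'E' from pos 2. Output: "EEEEE"
Token 5: literal('E'). Output: "EEEEEE"
Token 6: backref(off=1, len=1). Copied 'E' from pos 5. Output: "EEEEEEE"
Token 7: literal('C'). Output: "EEEEEEEC"
Token 8: literal('Z'). Output: "EEEEEEECZ"
Token 9: backref(off=1, len=1). Copied 'Z' from pos 8. Output: "EEEEEEECZZ"
Token 10: backref(off=4, len=1). Copied 'E' from pos 6. Output: "EEEEEEECZZE"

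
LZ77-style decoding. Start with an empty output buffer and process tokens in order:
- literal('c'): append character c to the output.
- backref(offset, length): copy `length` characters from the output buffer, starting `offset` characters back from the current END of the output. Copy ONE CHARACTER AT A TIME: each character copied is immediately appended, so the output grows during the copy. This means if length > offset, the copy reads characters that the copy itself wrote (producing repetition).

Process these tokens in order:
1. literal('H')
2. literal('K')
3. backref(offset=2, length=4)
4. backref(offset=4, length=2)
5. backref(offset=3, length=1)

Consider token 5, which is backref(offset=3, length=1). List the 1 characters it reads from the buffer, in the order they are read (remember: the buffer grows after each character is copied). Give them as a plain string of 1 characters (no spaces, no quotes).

Answer: K

Derivation:
Token 1: literal('H'). Output: "H"
Token 2: literal('K'). Output: "HK"
Token 3: backref(off=2, len=4) (overlapping!). Copied 'HKHK' from pos 0. Output: "HKHKHK"
Token 4: backref(off=4, len=2). Copied 'HK' from pos 2. Output: "HKHKHKHK"
Token 5: backref(off=3, len=1). Buffer before: "HKHKHKHK" (len 8)
  byte 1: read out[5]='K', append. Buffer now: "HKHKHKHKK"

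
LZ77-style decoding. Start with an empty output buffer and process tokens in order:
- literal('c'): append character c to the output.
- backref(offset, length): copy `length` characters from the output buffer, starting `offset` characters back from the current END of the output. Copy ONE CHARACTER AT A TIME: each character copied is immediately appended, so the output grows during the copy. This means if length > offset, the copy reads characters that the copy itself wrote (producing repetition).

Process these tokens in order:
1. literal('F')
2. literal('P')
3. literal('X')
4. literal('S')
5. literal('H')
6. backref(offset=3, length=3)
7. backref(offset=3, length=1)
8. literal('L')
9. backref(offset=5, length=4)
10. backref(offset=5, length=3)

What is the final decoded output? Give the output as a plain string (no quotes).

Token 1: literal('F'). Output: "F"
Token 2: literal('P'). Output: "FP"
Token 3: literal('X'). Output: "FPX"
Token 4: literal('S'). Output: "FPXS"
Token 5: literal('H'). Output: "FPXSH"
Token 6: backref(off=3, len=3). Copied 'XSH' from pos 2. Output: "FPXSHXSH"
Token 7: backref(off=3, len=1). Copied 'X' from pos 5. Output: "FPXSHXSHX"
Token 8: literal('L'). Output: "FPXSHXSHXL"
Token 9: backref(off=5, len=4). Copied 'XSHX' from pos 5. Output: "FPXSHXSHXLXSHX"
Token 10: backref(off=5, len=3). Copied 'LXS' from pos 9. Output: "FPXSHXSHXLXSHXLXS"

Answer: FPXSHXSHXLXSHXLXS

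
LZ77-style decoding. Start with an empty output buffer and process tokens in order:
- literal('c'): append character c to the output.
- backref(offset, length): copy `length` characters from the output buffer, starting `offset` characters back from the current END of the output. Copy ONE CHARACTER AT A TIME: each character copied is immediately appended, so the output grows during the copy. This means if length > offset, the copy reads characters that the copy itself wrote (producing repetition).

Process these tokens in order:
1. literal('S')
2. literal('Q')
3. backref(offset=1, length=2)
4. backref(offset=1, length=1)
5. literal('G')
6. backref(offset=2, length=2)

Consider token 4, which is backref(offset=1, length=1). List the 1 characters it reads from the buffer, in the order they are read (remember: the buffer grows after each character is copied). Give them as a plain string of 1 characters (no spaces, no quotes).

Answer: Q

Derivation:
Token 1: literal('S'). Output: "S"
Token 2: literal('Q'). Output: "SQ"
Token 3: backref(off=1, len=2) (overlapping!). Copied 'QQ' from pos 1. Output: "SQQQ"
Token 4: backref(off=1, len=1). Buffer before: "SQQQ" (len 4)
  byte 1: read out[3]='Q', append. Buffer now: "SQQQQ"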